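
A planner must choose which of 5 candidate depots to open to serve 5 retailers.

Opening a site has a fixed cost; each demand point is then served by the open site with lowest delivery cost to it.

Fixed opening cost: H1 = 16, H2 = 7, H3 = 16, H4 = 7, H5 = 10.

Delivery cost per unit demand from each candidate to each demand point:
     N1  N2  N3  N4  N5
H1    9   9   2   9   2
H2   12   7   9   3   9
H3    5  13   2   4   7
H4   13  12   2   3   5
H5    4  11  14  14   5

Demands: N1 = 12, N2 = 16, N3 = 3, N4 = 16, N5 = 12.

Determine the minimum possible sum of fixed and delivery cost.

271

Open {H1, H2, H5}: assign each demand point to its cheapest open site.
  N1→H5 12×4=48, N2→H2 16×7=112, N3→H1 3×2=6, N4→H2 16×3=48, N5→H1 12×2=24
  delivery cost 238, fixed 33 → total 271.
Compare {H1, H2, H4, H5}: delivery cost 238 + fixed 40 = 278.
Compare {H1, H2, H3, H5}: delivery cost 238 + fixed 49 = 287.
Compare {H1, H2, H3}: delivery cost 250 + fixed 39 = 289.
All other subsets cost ≥ 278. Minimum total cost: 271.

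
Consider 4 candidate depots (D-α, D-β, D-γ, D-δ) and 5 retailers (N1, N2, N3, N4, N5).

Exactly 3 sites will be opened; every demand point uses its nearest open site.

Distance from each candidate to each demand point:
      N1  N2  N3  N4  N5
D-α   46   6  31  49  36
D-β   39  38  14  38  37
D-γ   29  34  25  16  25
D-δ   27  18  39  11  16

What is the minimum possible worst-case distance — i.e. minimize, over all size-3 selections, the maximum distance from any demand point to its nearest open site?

27

Open {D-α, D-β, D-δ}.
  Farthest demand point is N1 at distance 27 (to D-δ); all others are ≤ 27.
With {D-α, D-γ, D-δ} the worst case is 27.
With {D-β, D-γ, D-δ} the worst case is 27.
No size-3 selection achieves below 27.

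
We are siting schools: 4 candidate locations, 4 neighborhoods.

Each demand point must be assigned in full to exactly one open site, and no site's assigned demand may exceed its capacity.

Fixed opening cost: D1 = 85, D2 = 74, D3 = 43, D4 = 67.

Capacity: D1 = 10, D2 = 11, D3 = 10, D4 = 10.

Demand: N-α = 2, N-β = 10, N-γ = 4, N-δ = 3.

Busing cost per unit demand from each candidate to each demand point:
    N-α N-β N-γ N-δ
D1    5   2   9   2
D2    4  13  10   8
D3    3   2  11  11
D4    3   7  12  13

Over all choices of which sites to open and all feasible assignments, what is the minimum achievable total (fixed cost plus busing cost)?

200

Open {D1, D3}; cheapest assignment that respects the capacities:
  D1 (cap 10, load 9): N-α, N-γ, N-δ — cost 2×5 + 4×9 + 3×2 = 52
  D3 (cap 10, load 10): N-β — cost 10×2 = 20
  Shipping 72, fixed 128 → total 200.
  Any other capacity-feasible assignment to {D1, D3} ships for at least 72.
Compare {D2, D3}: its best feasible assignment gives total 209.
Compare {D3, D4}: its best feasible assignment gives total 223.
Every other set of open sites that can feasibly serve all demand totals ≥ 209 even under its best assignment. Minimum: 200.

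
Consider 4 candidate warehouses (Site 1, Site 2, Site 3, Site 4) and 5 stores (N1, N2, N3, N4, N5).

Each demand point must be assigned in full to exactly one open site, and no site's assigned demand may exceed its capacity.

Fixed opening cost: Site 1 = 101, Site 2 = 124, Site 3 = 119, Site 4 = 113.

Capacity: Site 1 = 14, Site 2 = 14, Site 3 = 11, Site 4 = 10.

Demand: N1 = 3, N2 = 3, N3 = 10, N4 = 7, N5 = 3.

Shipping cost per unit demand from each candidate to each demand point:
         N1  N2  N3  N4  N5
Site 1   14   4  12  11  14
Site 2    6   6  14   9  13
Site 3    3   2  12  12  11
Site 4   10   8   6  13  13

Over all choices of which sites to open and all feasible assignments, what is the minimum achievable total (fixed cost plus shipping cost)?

477

Open {Site 1, Site 2}; cheapest assignment that respects the capacities:
  Site 1 (cap 14, load 13): N2, N3 — cost 3×4 + 10×12 = 132
  Site 2 (cap 14, load 13): N1, N4, N5 — cost 3×6 + 7×9 + 3×13 = 120
  Shipping 252, fixed 225 → total 477.
  Any other capacity-feasible assignment to {Site 1, Site 2} ships for at least 252.
Compare {Site 1, Site 3, Site 4}: its best feasible assignment gives total 518.
Compare {Site 2, Site 3, Site 4}: its best feasible assignment gives total 527.
Every other set of open sites that can feasibly serve all demand totals ≥ 518 even under its best assignment. Minimum: 477.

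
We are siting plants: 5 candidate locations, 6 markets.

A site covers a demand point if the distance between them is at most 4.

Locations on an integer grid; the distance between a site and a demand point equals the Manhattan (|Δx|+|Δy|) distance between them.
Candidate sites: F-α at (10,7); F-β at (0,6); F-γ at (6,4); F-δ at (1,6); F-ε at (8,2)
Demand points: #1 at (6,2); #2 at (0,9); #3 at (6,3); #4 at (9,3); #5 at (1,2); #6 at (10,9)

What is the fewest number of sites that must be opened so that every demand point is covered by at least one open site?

Coverage sets (demand points within 4 of each site):
  F-α: {#6}
  F-β: {#2}
  F-γ: {#1, #3, #4}
  F-δ: {#2, #5}
  F-ε: {#1, #3, #4}
No 2 sites suffice: every size-2 union leaves at least one demand point uncovered.
But {F-α, F-γ, F-δ} covers everything, so the minimum is 3.

3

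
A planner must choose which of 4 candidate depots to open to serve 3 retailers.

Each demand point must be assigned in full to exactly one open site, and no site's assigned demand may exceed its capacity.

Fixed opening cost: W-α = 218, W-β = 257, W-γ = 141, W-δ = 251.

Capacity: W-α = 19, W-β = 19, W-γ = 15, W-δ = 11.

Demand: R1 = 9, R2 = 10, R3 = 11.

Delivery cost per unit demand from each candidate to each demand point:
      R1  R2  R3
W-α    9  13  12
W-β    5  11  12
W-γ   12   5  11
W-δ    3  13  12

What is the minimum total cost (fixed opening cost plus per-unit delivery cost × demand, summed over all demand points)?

Open {W-β, W-γ}; cheapest assignment that respects the capacities:
  W-β (cap 19, load 19): R1, R2 — cost 9×5 + 10×11 = 155
  W-γ (cap 15, load 11): R3 — cost 11×11 = 121
  Shipping 276, fixed 398 → total 674.
  Any other capacity-feasible assignment to {W-β, W-γ} ships for at least 276.
Compare {W-α, W-γ}: its best feasible assignment gives total 691.
Compare {W-α, W-β}: its best feasible assignment gives total 762.
Every other set of open sites that can feasibly serve all demand totals ≥ 691 even under its best assignment. Minimum: 674.

674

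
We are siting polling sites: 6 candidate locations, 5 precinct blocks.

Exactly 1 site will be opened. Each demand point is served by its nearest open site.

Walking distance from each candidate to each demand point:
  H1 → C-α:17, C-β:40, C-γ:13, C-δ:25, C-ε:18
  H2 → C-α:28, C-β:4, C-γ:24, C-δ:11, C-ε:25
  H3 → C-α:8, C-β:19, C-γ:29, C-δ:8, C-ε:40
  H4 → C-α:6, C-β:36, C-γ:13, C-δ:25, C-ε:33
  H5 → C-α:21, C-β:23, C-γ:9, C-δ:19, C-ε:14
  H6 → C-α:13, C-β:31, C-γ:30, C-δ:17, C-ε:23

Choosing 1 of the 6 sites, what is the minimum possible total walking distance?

86

Open {H5}.
  C-α→H5 21, C-β→H5 23, C-γ→H5 9, C-δ→H5 19, C-ε→H5 14  ⇒ total 86.
Compare {H2}: total 92.
Compare {H3}: total 104.
No size-1 selection does better; minimum is 86.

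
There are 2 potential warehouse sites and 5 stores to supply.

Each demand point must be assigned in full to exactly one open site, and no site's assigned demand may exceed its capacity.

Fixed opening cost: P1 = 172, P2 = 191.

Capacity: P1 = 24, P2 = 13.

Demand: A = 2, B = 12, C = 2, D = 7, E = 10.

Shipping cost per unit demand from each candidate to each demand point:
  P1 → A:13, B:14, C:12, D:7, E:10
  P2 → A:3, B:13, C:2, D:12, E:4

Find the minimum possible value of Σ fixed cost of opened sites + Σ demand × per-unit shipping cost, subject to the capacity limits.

Open {P1, P2}; cheapest assignment that respects the capacities:
  P1 (cap 24, load 21): B, C, D — cost 12×14 + 2×12 + 7×7 = 241
  P2 (cap 13, load 12): A, E — cost 2×3 + 10×4 = 46
  Shipping 287, fixed 363 → total 650.
  Any other capacity-feasible assignment to {P1, P2} ships for at least 287.
Total demand is 33 and no other set of sites has combined capacity ≥ 33, so {P1, P2} is the only feasible choice of open sites. Minimum: 650.

650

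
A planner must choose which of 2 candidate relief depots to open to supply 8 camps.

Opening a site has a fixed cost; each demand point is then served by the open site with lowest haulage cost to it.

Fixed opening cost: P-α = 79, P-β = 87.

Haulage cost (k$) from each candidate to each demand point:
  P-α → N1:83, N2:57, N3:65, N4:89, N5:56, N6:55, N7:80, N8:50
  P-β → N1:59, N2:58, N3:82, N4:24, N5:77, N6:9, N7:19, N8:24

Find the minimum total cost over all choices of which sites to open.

439

Open {P-β}: assign each demand point to its cheapest open site.
  N1→P-β 59, N2→P-β 58, N3→P-β 82, N4→P-β 24, N5→P-β 77, N6→P-β 9, N7→P-β 19, N8→P-β 24
  haulage cost 352, fixed 87 → total 439.
Compare {P-α, P-β}: haulage cost 313 + fixed 166 = 479.
Compare {P-α}: haulage cost 535 + fixed 79 = 614.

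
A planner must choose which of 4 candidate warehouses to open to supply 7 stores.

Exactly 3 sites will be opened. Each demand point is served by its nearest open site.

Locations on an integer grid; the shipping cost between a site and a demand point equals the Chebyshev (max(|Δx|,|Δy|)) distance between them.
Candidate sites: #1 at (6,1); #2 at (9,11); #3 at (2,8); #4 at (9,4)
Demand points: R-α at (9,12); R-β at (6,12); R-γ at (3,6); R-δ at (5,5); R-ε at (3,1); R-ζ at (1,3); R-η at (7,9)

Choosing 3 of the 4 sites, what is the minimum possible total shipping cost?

19

Open {#1, #2, #3}.
  R-α→#2 1, R-β→#2 3, R-γ→#3 2, R-δ→#3 3, R-ε→#1 3, R-ζ→#1 5, R-η→#2 2  ⇒ total 19.
Compare {#2, #3, #4}: total 22.
Compare {#1, #2, #4}: total 23.
No size-3 selection does better; minimum is 19.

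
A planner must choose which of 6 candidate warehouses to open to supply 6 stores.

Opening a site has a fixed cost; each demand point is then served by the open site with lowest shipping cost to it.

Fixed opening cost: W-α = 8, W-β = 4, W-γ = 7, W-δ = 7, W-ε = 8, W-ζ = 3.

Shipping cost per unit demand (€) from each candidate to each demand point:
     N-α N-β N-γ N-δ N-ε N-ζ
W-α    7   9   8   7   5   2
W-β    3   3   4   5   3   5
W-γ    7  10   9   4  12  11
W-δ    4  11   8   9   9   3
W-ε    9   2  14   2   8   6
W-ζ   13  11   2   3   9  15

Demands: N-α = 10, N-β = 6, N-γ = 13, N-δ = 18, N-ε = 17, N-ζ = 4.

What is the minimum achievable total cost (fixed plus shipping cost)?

Open {W-α, W-β, W-ε, W-ζ}: assign each demand point to its cheapest open site.
  N-α→W-β 10×3=30, N-β→W-ε 6×2=12, N-γ→W-ζ 13×2=26, N-δ→W-ε 18×2=36, N-ε→W-β 17×3=51, N-ζ→W-α 4×2=8
  shipping cost 163, fixed 23 → total 186.
Compare {W-β, W-δ, W-ε, W-ζ}: shipping cost 167 + fixed 22 = 189.
Compare {W-β, W-ε, W-ζ}: shipping cost 175 + fixed 15 = 190.
Compare {W-α, W-β, W-γ, W-ε, W-ζ}: shipping cost 163 + fixed 30 = 193.
All other subsets cost ≥ 189. Minimum total cost: 186.

186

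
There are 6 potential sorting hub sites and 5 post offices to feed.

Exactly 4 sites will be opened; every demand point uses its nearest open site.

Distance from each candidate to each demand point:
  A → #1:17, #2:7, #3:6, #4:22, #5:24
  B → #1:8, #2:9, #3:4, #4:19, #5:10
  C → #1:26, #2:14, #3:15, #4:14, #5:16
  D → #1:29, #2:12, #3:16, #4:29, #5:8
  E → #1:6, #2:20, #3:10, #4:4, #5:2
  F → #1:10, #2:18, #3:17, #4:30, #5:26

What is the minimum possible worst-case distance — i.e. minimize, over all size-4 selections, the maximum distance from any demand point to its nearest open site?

7

Open {A, B, C, E}.
  Farthest demand point is #2 at distance 7 (to A); all others are ≤ 7.
With {A, B, D, E} the worst case is 7.
With {A, B, E, F} the worst case is 7.
No size-4 selection achieves below 7.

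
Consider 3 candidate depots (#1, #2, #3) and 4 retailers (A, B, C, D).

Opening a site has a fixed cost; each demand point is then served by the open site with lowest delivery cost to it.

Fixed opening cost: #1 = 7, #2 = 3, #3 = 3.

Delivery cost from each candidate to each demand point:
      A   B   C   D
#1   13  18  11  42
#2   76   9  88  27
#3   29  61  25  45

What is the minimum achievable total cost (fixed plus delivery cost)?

70

Open {#1, #2}: assign each demand point to its cheapest open site.
  A→#1 13, B→#2 9, C→#1 11, D→#2 27
  delivery cost 60, fixed 10 → total 70.
Compare {#1, #2, #3}: delivery cost 60 + fixed 13 = 73.
Compare {#1}: delivery cost 84 + fixed 7 = 91.
Compare {#1, #3}: delivery cost 84 + fixed 10 = 94.
All other subsets cost ≥ 73. Minimum total cost: 70.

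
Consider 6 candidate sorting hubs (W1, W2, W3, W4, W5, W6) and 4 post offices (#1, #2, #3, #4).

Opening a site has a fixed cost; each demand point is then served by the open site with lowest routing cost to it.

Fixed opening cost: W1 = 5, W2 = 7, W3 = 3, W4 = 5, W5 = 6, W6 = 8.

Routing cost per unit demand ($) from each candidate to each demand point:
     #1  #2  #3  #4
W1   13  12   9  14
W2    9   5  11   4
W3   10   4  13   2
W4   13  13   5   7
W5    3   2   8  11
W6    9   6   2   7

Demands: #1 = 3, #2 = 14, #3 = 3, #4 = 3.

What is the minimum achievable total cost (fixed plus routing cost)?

66

Open {W3, W5, W6}: assign each demand point to its cheapest open site.
  #1→W5 3×3=9, #2→W5 14×2=28, #3→W6 3×2=6, #4→W3 3×2=6
  routing cost 49, fixed 17 → total 66.
Compare {W1, W3, W5, W6}: routing cost 49 + fixed 22 = 71.
Compare {W3, W4, W5, W6}: routing cost 49 + fixed 22 = 71.
Compare {W3, W4, W5}: routing cost 58 + fixed 14 = 72.
All other subsets cost ≥ 71. Minimum total cost: 66.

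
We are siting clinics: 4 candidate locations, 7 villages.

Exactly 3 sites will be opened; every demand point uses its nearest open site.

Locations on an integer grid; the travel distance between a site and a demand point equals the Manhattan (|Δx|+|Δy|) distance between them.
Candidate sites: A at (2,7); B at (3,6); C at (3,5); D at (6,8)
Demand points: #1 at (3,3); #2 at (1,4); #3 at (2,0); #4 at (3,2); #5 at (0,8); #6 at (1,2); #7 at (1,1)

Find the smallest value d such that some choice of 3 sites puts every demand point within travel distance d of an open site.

Open {A, B, C}.
  Farthest demand point is #3 at travel distance 6 (to C); all others are ≤ 6.
With {A, C, D} the worst case is 6.
With {B, C, D} the worst case is 6.
No size-3 selection achieves below 6.

6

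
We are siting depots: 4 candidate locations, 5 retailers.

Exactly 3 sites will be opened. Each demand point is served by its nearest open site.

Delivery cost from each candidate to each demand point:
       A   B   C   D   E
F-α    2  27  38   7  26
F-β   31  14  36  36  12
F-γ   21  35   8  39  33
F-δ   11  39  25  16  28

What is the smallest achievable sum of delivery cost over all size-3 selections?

43

Open {F-α, F-β, F-γ}.
  A→F-α 2, B→F-β 14, C→F-γ 8, D→F-α 7, E→F-β 12  ⇒ total 43.
Compare {F-α, F-β, F-δ}: total 60.
Compare {F-β, F-γ, F-δ}: total 61.
No size-3 selection does better; minimum is 43.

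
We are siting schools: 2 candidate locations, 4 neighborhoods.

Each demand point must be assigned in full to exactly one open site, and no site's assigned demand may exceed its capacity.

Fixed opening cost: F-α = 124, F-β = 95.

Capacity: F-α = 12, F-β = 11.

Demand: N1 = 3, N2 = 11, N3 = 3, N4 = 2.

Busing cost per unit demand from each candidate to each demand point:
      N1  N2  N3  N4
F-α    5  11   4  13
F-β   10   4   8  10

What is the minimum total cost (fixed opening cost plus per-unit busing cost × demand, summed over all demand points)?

Open {F-α, F-β}; cheapest assignment that respects the capacities:
  F-α (cap 12, load 8): N1, N3, N4 — cost 3×5 + 3×4 + 2×13 = 53
  F-β (cap 11, load 11): N2 — cost 11×4 = 44
  Shipping 97, fixed 219 → total 316.
  Any other capacity-feasible assignment to {F-α, F-β} ships for at least 97.
Total demand is 19 and no other set of sites has combined capacity ≥ 19, so {F-α, F-β} is the only feasible choice of open sites. Minimum: 316.

316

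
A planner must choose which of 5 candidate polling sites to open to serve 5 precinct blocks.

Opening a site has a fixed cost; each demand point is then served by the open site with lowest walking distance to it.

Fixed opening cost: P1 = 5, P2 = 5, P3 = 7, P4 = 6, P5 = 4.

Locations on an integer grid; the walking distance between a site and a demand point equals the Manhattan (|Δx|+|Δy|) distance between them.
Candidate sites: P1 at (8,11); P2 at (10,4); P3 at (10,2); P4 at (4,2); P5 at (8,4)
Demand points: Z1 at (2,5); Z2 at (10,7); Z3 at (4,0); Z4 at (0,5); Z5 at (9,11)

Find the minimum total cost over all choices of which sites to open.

32

Open {P1, P4}: assign each demand point to its cheapest open site.
  Z1→P4 5, Z2→P1 6, Z3→P4 2, Z4→P4 7, Z5→P1 1
  walking distance 21, fixed 11 → total 32.
Compare {P1, P2, P4}: walking distance 18 + fixed 16 = 34.
Compare {P1, P4, P5}: walking distance 20 + fixed 15 = 35.
Compare {P2, P4}: walking distance 25 + fixed 11 = 36.
All other subsets cost ≥ 34. Minimum total cost: 32.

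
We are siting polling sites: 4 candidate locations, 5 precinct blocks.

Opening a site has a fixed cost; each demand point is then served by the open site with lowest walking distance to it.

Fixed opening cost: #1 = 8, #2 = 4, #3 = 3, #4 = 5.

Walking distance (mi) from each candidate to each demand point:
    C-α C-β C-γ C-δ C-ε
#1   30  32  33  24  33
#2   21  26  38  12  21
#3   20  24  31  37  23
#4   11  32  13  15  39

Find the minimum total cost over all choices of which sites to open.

92

Open {#2, #4}: assign each demand point to its cheapest open site.
  C-α→#4 11, C-β→#2 26, C-γ→#4 13, C-δ→#2 12, C-ε→#2 21
  walking distance 83, fixed 9 → total 92.
Compare {#2, #3, #4}: walking distance 81 + fixed 12 = 93.
Compare {#3, #4}: walking distance 86 + fixed 8 = 94.
Compare {#1, #2, #4}: walking distance 83 + fixed 17 = 100.
All other subsets cost ≥ 93. Minimum total cost: 92.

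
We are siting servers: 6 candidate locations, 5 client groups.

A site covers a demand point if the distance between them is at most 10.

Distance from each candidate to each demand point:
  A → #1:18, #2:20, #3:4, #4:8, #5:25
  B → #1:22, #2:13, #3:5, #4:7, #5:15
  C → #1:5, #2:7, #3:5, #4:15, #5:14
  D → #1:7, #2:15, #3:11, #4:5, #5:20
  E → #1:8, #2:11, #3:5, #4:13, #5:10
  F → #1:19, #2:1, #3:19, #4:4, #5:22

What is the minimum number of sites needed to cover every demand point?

Coverage sets (demand points within 10 of each site):
  A: {#3, #4}
  B: {#3, #4}
  C: {#1, #2, #3}
  D: {#1, #4}
  E: {#1, #3, #5}
  F: {#2, #4}
No single site covers all 5 demand points.
But {E, F} covers everything, so the minimum is 2.

2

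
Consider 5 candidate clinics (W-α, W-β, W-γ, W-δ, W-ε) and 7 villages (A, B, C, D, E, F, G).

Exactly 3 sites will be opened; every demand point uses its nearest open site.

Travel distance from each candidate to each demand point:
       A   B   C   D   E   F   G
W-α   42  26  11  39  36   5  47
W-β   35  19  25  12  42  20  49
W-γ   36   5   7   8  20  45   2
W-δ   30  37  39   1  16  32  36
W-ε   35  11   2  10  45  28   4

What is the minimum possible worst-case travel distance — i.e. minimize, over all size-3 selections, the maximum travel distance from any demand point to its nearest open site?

Open {W-α, W-γ, W-δ}.
  Farthest demand point is A at travel distance 30 (to W-δ); all others are ≤ 30.
With {W-α, W-δ, W-ε} the worst case is 30.
With {W-β, W-γ, W-δ} the worst case is 30.
No size-3 selection achieves below 30.

30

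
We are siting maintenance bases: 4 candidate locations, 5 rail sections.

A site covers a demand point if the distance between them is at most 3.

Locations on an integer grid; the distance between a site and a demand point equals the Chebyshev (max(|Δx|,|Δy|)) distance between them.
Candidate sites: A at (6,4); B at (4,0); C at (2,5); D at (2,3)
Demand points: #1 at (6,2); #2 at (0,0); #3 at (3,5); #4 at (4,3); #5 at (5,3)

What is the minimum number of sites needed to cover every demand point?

2

Coverage sets (demand points within 3 of each site):
  A: {#1, #3, #4, #5}
  B: {#1, #4, #5}
  C: {#3, #4, #5}
  D: {#2, #3, #4, #5}
No single site covers all 5 demand points.
But {A, D} covers everything, so the minimum is 2.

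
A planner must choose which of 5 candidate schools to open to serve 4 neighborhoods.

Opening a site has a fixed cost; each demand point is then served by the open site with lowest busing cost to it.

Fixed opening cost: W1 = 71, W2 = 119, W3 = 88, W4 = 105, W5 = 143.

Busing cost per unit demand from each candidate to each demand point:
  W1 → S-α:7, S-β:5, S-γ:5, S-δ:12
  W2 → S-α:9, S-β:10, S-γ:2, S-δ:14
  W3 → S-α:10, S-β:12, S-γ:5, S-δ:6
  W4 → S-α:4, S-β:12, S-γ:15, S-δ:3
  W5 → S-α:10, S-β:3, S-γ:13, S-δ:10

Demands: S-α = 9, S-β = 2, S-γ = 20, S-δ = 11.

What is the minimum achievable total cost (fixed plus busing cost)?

Open {W2, W4}: assign each demand point to its cheapest open site.
  S-α→W4 9×4=36, S-β→W2 2×10=20, S-γ→W2 20×2=40, S-δ→W4 11×3=33
  busing cost 129, fixed 224 → total 353.
Compare {W1, W4}: busing cost 179 + fixed 176 = 355.
Compare {W3}: busing cost 280 + fixed 88 = 368.
Compare {W1}: busing cost 305 + fixed 71 = 376.
All other subsets cost ≥ 355. Minimum total cost: 353.

353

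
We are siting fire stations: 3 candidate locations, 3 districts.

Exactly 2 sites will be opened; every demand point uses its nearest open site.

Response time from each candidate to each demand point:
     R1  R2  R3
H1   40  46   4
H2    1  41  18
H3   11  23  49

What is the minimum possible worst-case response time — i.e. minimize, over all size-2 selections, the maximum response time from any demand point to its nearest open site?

Open {H1, H3}.
  Farthest demand point is R2 at response time 23 (to H3); all others are ≤ 23.
With {H2, H3} the worst case is 23.
With {H1, H2} the worst case is 41.
No size-2 selection achieves below 23.

23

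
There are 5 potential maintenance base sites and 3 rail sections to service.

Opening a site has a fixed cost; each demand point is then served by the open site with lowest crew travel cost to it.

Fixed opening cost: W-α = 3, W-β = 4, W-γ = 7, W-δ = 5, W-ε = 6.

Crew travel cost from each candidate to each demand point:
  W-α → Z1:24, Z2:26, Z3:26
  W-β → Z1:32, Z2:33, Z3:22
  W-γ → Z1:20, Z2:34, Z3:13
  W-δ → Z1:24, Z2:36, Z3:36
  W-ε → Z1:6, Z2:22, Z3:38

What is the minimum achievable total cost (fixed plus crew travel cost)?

54

Open {W-γ, W-ε}: assign each demand point to its cheapest open site.
  Z1→W-ε 6, Z2→W-ε 22, Z3→W-γ 13
  crew travel cost 41, fixed 13 → total 54.
Compare {W-α, W-γ, W-ε}: crew travel cost 41 + fixed 16 = 57.
Compare {W-β, W-γ, W-ε}: crew travel cost 41 + fixed 17 = 58.
Compare {W-γ, W-δ, W-ε}: crew travel cost 41 + fixed 18 = 59.
All other subsets cost ≥ 57. Minimum total cost: 54.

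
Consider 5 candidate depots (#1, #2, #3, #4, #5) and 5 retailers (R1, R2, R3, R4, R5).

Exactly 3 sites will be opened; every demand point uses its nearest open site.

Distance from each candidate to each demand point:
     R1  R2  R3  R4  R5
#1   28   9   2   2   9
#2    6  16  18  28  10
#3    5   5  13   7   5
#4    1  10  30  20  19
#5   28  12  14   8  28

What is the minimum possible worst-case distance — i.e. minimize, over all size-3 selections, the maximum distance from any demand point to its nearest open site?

5

Open {#1, #2, #3}.
  Farthest demand point is R1 at distance 5 (to #3); all others are ≤ 5.
With {#1, #3, #4} the worst case is 5.
With {#1, #3, #5} the worst case is 5.
No size-3 selection achieves below 5.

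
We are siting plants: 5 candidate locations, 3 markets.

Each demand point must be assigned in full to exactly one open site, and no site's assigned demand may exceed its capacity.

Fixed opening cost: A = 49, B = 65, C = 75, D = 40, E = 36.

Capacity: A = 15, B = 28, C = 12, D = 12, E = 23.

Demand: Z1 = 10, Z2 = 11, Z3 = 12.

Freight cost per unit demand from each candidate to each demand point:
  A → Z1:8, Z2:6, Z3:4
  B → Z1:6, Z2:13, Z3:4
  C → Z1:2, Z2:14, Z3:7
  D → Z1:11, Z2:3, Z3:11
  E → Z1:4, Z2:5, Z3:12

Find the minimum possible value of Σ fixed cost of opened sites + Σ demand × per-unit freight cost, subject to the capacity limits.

Open {A, E}; cheapest assignment that respects the capacities:
  A (cap 15, load 12): Z3 — cost 12×4 = 48
  E (cap 23, load 21): Z1, Z2 — cost 10×4 + 11×5 = 95
  Shipping 143, fixed 85 → total 228.
  Any other capacity-feasible assignment to {A, E} ships for at least 143.
Compare {B, E}: its best feasible assignment gives total 244.
Compare {B, D}: its best feasible assignment gives total 246.
Every other set of open sites that can feasibly serve all demand totals ≥ 244 even under its best assignment. Minimum: 228.

228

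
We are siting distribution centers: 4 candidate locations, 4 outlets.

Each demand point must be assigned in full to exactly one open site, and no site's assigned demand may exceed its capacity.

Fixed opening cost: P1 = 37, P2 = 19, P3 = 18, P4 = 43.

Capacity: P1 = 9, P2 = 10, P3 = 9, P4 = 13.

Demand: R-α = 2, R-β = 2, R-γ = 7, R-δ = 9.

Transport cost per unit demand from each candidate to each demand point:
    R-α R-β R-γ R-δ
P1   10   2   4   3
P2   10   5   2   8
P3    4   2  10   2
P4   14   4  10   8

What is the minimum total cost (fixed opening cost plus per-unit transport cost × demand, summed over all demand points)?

Open {P1, P2, P3}; cheapest assignment that respects the capacities:
  P1 (cap 9, load 9): R-δ — cost 9×3 = 27
  P2 (cap 10, load 7): R-γ — cost 7×2 = 14
  P3 (cap 9, load 4): R-α, R-β — cost 2×4 + 2×2 = 12
  Shipping 53, fixed 74 → total 127.
  Any other capacity-feasible assignment to {P1, P2, P3} ships for at least 53.
Compare {P2, P3, P4}: its best feasible assignment gives total 140.
Compare {P1, P2, P4}: its best feasible assignment gives total 168.
Every other set of open sites that can feasibly serve all demand totals ≥ 140 even under its best assignment. Minimum: 127.

127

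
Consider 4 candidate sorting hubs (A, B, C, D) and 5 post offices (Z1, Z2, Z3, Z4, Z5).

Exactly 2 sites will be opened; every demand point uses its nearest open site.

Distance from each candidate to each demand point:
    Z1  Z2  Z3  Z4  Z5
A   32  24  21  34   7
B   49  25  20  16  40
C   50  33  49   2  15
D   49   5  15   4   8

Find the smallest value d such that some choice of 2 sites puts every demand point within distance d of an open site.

32

Open {A, B}.
  Farthest demand point is Z1 at distance 32 (to A); all others are ≤ 32.
With {A, C} the worst case is 32.
With {A, D} the worst case is 32.
No size-2 selection achieves below 32.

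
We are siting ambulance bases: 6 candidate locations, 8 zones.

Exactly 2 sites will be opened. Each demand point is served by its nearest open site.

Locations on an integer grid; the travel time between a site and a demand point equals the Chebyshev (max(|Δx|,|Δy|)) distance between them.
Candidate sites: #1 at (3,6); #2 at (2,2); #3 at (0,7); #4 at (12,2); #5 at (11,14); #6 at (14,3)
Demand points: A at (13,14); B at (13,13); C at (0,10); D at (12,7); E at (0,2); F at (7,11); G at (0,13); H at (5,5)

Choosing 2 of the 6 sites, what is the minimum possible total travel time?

Open {#1, #5}.
  A→#5 2, B→#5 2, C→#1 4, D→#5 7, E→#1 4, F→#5 4, G→#1 7, H→#1 2  ⇒ total 32.
Compare {#3, #5}: total 34.
Compare {#2, #5}: total 39.
No size-2 selection does better; minimum is 32.

32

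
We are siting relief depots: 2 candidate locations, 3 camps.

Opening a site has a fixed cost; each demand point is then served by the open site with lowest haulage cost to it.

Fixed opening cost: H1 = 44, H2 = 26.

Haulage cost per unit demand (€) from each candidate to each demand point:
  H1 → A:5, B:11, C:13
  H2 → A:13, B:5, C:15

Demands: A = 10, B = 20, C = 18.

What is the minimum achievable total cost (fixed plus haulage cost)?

454

Open {H1, H2}: assign each demand point to its cheapest open site.
  A→H1 10×5=50, B→H2 20×5=100, C→H1 18×13=234
  haulage cost 384, fixed 70 → total 454.
Compare {H2}: haulage cost 500 + fixed 26 = 526.
Compare {H1}: haulage cost 504 + fixed 44 = 548.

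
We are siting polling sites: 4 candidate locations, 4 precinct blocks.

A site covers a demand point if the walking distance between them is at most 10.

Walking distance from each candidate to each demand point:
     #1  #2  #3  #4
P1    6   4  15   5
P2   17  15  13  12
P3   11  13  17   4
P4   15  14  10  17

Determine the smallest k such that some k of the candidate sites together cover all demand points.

Coverage sets (demand points within 10 of each site):
  P1: {#1, #2, #4}
  P2: {}
  P3: {#4}
  P4: {#3}
No single site covers all 4 demand points.
But {P1, P4} covers everything, so the minimum is 2.

2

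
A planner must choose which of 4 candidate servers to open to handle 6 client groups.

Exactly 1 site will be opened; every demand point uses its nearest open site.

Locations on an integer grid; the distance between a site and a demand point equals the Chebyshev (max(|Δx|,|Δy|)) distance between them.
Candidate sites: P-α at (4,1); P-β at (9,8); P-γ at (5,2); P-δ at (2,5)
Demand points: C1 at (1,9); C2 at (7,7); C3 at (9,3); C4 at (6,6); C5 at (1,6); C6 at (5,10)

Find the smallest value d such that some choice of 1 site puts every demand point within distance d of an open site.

7

Open {P-δ}.
  Farthest demand point is C3 at distance 7 (to P-δ); all others are ≤ 7.
With {P-β} the worst case is 8.
With {P-γ} the worst case is 8.
No size-1 selection achieves below 7.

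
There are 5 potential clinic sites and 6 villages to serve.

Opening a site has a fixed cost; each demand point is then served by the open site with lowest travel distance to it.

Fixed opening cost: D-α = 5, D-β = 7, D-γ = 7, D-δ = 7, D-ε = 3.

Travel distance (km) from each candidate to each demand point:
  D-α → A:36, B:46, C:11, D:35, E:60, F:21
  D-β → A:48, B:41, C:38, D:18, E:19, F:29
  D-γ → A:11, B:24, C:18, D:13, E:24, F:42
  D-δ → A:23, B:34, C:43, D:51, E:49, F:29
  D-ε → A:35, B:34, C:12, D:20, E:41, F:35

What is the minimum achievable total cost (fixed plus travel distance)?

116

Open {D-α, D-γ}: assign each demand point to its cheapest open site.
  A→D-γ 11, B→D-γ 24, C→D-α 11, D→D-γ 13, E→D-γ 24, F→D-α 21
  travel distance 104, fixed 12 → total 116.
Compare {D-α, D-β, D-γ}: travel distance 99 + fixed 19 = 118.
Compare {D-α, D-γ, D-ε}: travel distance 104 + fixed 15 = 119.
Compare {D-α, D-β, D-γ, D-ε}: travel distance 99 + fixed 22 = 121.
All other subsets cost ≥ 118. Minimum total cost: 116.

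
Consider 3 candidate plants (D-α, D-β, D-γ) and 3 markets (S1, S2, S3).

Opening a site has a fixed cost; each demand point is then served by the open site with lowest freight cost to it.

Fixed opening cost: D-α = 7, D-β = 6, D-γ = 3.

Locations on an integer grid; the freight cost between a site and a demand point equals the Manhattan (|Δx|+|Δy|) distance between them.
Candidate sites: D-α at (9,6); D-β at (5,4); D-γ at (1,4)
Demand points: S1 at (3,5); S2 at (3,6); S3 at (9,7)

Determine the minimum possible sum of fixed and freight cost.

Open {D-α, D-γ}: assign each demand point to its cheapest open site.
  S1→D-γ 3, S2→D-γ 4, S3→D-α 1
  freight cost 8, fixed 10 → total 18.
Compare {D-β}: freight cost 14 + fixed 6 = 20.
Compare {D-α}: freight cost 14 + fixed 7 = 21.
Compare {D-γ}: freight cost 18 + fixed 3 = 21.
All other subsets cost ≥ 20. Minimum total cost: 18.

18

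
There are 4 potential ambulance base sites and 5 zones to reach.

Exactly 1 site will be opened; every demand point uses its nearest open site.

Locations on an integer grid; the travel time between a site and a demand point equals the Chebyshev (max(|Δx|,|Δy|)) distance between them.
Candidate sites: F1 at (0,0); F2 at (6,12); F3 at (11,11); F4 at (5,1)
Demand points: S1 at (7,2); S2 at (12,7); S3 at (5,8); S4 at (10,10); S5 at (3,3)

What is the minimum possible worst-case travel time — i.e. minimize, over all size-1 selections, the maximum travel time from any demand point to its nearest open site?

9

Open {F3}.
  Farthest demand point is S1 at travel time 9 (to F3); all others are ≤ 9.
With {F4} the worst case is 9.
With {F2} the worst case is 10.
No size-1 selection achieves below 9.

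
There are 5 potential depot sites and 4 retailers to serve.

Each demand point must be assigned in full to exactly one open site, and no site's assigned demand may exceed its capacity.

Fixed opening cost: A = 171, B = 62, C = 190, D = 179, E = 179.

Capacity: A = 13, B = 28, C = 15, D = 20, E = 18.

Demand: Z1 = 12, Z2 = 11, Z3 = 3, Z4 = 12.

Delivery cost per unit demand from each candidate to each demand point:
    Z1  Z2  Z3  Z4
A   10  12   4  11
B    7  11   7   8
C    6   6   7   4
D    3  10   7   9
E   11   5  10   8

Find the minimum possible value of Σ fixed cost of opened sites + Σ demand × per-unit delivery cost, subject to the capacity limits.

Open {B, E}; cheapest assignment that respects the capacities:
  B (cap 28, load 27): Z1, Z3, Z4 — cost 12×7 + 3×7 + 12×8 = 201
  E (cap 18, load 11): Z2 — cost 11×5 = 55
  Shipping 256, fixed 241 → total 497.
  Any other capacity-feasible assignment to {B, E} ships for at least 256.
Compare {B, D}: its best feasible assignment gives total 515.
Compare {B, C}: its best feasible assignment gives total 519.
Every other set of open sites that can feasibly serve all demand totals ≥ 515 even under its best assignment. Minimum: 497.

497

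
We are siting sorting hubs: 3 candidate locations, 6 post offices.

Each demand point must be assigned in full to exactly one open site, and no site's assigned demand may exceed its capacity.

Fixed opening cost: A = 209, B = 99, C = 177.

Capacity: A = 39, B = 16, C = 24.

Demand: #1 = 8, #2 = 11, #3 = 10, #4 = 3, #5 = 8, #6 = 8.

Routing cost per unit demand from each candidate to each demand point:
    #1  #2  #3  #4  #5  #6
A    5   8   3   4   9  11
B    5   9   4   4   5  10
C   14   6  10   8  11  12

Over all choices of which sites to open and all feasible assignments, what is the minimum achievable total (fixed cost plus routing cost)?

598

Open {A, B}; cheapest assignment that respects the capacities:
  A (cap 39, load 32): #1, #2, #3, #4 — cost 8×5 + 11×8 + 10×3 + 3×4 = 170
  B (cap 16, load 16): #5, #6 — cost 8×5 + 8×10 = 120
  Shipping 290, fixed 308 → total 598.
  Any other capacity-feasible assignment to {A, B} ships for at least 290.
Compare {A, C}: its best feasible assignment gives total 694.
Compare {A, B, C}: its best feasible assignment gives total 753.
Every other set of open sites that can feasibly serve all demand totals ≥ 694 even under its best assignment. Minimum: 598.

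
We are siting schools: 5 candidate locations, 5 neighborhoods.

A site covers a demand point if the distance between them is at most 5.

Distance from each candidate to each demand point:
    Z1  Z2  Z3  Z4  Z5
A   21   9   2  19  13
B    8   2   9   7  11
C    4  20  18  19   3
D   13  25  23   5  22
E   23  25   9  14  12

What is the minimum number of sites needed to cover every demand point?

Coverage sets (demand points within 5 of each site):
  A: {Z3}
  B: {Z2}
  C: {Z1, Z5}
  D: {Z4}
  E: {}
No 3 sites suffice: every size-3 union leaves at least one demand point uncovered.
But {A, B, C, D} covers everything, so the minimum is 4.

4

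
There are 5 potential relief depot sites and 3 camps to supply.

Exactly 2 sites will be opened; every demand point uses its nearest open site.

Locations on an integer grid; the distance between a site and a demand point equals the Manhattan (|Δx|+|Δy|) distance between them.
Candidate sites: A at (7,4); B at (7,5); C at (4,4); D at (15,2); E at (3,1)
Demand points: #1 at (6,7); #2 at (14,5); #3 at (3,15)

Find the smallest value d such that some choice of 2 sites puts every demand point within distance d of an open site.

12

Open {A, C}.
  Farthest demand point is #3 at distance 12 (to C); all others are ≤ 12.
With {B, C} the worst case is 12.
With {C, D} the worst case is 12.
No size-2 selection achieves below 12.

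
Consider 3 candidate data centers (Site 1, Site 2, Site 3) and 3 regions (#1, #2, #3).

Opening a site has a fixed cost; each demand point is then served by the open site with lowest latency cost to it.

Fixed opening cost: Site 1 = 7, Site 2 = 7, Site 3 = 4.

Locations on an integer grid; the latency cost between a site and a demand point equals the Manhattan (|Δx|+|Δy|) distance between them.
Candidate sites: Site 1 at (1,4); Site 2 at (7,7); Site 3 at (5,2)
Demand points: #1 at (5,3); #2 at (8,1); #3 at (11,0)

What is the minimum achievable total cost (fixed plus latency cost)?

17

Open {Site 3}: assign each demand point to its cheapest open site.
  #1→Site 3 1, #2→Site 3 4, #3→Site 3 8
  latency cost 13, fixed 4 → total 17.
Compare {Site 1, Site 3}: latency cost 13 + fixed 11 = 24.
Compare {Site 2, Site 3}: latency cost 13 + fixed 11 = 24.
Compare {Site 2}: latency cost 24 + fixed 7 = 31.
All other subsets cost ≥ 24. Minimum total cost: 17.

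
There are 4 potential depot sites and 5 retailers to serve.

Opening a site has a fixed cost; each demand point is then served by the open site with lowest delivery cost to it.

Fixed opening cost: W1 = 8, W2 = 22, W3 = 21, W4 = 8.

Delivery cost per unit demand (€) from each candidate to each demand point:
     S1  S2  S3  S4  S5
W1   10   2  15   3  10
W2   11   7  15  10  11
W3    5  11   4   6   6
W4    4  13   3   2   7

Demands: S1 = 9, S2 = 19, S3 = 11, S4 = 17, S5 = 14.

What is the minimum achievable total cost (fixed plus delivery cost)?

255

Open {W1, W4}: assign each demand point to its cheapest open site.
  S1→W4 9×4=36, S2→W1 19×2=38, S3→W4 11×3=33, S4→W4 17×2=34, S5→W4 14×7=98
  delivery cost 239, fixed 16 → total 255.
Compare {W1, W3, W4}: delivery cost 225 + fixed 37 = 262.
Compare {W1, W2, W4}: delivery cost 239 + fixed 38 = 277.
Compare {W1, W2, W3, W4}: delivery cost 225 + fixed 59 = 284.
All other subsets cost ≥ 262. Minimum total cost: 255.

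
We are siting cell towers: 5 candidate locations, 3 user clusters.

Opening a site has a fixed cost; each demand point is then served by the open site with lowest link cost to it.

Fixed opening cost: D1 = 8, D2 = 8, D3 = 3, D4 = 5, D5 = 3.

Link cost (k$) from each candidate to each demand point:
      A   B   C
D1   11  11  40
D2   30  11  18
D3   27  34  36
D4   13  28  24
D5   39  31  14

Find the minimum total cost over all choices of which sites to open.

Open {D1, D5}: assign each demand point to its cheapest open site.
  A→D1 11, B→D1 11, C→D5 14
  link cost 36, fixed 11 → total 47.
Compare {D1, D3, D5}: link cost 36 + fixed 14 = 50.
Compare {D1, D4, D5}: link cost 36 + fixed 16 = 52.
Compare {D2, D4, D5}: link cost 38 + fixed 16 = 54.
All other subsets cost ≥ 50. Minimum total cost: 47.

47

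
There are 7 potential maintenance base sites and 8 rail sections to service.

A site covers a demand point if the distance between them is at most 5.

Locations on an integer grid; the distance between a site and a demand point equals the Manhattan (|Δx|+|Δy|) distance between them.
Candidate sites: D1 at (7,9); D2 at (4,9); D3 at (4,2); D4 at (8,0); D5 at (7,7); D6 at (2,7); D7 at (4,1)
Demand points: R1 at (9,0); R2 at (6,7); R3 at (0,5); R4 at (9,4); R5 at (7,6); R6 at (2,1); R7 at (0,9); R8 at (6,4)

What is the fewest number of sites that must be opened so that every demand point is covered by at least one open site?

4

Coverage sets (demand points within 5 of each site):
  D1: {R2, R5}
  D2: {R2, R7}
  D3: {R6, R8}
  D4: {R1, R4}
  D5: {R2, R4, R5, R8}
  D6: {R2, R3, R7}
  D7: {R6, R8}
No 3 sites suffice: every size-3 union leaves at least one demand point uncovered.
But {D1, D3, D4, D6} covers everything, so the minimum is 4.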